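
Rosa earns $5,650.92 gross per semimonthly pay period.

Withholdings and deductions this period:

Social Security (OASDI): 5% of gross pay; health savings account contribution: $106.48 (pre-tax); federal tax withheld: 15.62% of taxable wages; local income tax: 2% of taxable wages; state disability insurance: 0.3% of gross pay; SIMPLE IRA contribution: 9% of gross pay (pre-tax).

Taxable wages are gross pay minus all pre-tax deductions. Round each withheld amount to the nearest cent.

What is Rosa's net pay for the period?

$3,849.04

SIMPLE IRA contribution: $5,650.92 × 0.09 = $508.58
Health savings account contribution: $106.48
Pre-tax total = $508.58 + $106.48 = $615.06
Taxable wages = $5,650.92 − $615.06 = $5,035.86
Local income tax: $5,035.86 × 0.02 = $100.72
Federal tax withheld: $5,035.86 × 0.1562 = $786.60
State disability insurance: $5,650.92 × 0.003 = $16.95
Social Security (OASDI): $5,650.92 × 0.05 = $282.55
Total deductions = $508.58 + $106.48 + $100.72 + $786.60 + $16.95 + $282.55 = $1,801.88
Net pay = $5,650.92 − $1,801.88 = $3,849.04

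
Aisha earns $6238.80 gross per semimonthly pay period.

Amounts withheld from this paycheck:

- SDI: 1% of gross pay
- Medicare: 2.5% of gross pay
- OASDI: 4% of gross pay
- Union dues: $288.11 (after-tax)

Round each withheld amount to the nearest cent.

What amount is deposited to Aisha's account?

$5482.78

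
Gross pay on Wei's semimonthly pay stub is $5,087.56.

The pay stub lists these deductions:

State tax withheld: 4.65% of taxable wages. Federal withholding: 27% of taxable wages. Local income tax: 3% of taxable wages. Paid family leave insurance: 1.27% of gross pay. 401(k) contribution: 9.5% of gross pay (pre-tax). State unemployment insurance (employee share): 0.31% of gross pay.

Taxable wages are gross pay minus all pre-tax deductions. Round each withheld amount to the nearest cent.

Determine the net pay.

$2,928.49

401(k) contribution: $5,087.56 × 0.095 = $483.32
Taxable wages = $5,087.56 − $483.32 = $4,604.24
Federal withholding: $4,604.24 × 0.27 = $1,243.14
Local income tax: $4,604.24 × 0.03 = $138.13
State tax withheld: $4,604.24 × 0.0465 = $214.10
Paid family leave insurance: $5,087.56 × 0.0127 = $64.61
State unemployment insurance (employee share): $5,087.56 × 0.0031 = $15.77
Total deductions = $483.32 + $1,243.14 + $138.13 + $214.10 + $64.61 + $15.77 = $2,159.07
Net pay = $5,087.56 − $2,159.07 = $2,928.49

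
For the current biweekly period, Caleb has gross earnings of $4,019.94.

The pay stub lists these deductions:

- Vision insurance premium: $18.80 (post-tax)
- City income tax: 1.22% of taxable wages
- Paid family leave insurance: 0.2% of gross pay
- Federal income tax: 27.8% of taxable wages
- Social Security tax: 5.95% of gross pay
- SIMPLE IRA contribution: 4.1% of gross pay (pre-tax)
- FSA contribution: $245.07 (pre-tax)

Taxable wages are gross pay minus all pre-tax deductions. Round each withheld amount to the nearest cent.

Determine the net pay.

$2,296.39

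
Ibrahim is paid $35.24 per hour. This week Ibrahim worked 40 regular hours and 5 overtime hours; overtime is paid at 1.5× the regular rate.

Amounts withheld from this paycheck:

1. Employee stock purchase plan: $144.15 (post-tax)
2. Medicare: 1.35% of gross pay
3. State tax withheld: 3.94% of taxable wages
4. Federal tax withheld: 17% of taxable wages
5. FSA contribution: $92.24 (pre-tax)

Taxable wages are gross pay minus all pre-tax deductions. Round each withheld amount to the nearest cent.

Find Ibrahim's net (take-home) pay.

Regular pay: 40 × $35.24 = $1,409.60
Overtime pay: 5 × $35.24 × 1.5 = $264.30
Gross pay = $1,409.60 + $264.30 = $1,673.90
FSA contribution: $92.24
Taxable wages = $1,673.90 − $92.24 = $1,581.66
Federal tax withheld: $1,581.66 × 0.17 = $268.88
State tax withheld: $1,581.66 × 0.0394 = $62.32
Medicare: $1,673.90 × 0.0135 = $22.60
Employee stock purchase plan: $144.15
Total deductions = $92.24 + $268.88 + $62.32 + $22.60 + $144.15 = $590.19
Net pay = $1,673.90 − $590.19 = $1,083.71

$1,083.71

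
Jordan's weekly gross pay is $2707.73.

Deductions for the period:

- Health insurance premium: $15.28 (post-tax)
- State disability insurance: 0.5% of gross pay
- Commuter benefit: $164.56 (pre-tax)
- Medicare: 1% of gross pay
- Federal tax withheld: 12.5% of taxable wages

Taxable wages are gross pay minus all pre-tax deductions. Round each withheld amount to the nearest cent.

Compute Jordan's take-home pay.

Commuter benefit: $164.56
Taxable wages = $2707.73 − $164.56 = $2543.17
Federal tax withheld: $2543.17 × 0.125 = $317.90
Medicare: $2707.73 × 0.01 = $27.08
State disability insurance: $2707.73 × 0.005 = $13.54
Health insurance premium: $15.28
Total deductions = $164.56 + $317.90 + $27.08 + $13.54 + $15.28 = $538.36
Net pay = $2707.73 − $538.36 = $2169.37

$2169.37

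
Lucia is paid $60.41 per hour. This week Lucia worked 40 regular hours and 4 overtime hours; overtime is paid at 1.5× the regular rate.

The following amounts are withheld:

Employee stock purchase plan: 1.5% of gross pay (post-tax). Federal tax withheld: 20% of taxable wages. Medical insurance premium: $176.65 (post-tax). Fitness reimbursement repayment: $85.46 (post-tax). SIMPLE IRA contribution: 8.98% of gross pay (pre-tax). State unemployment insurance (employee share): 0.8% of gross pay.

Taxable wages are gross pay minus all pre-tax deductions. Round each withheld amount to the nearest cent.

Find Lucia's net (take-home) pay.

$1,697.44

Regular pay: 40 × $60.41 = $2,416.40
Overtime pay: 4 × $60.41 × 1.5 = $362.46
Gross pay = $2,416.40 + $362.46 = $2,778.86
SIMPLE IRA contribution: $2,778.86 × 0.0898 = $249.54
Taxable wages = $2,778.86 − $249.54 = $2,529.32
Federal tax withheld: $2,529.32 × 0.2 = $505.86
State unemployment insurance (employee share): $2,778.86 × 0.008 = $22.23
Employee stock purchase plan: $2,778.86 × 0.015 = $41.68
Fitness reimbursement repayment: $85.46
Medical insurance premium: $176.65
Total deductions = $249.54 + $505.86 + $22.23 + $41.68 + $85.46 + $176.65 = $1,081.42
Net pay = $2,778.86 − $1,081.42 = $1,697.44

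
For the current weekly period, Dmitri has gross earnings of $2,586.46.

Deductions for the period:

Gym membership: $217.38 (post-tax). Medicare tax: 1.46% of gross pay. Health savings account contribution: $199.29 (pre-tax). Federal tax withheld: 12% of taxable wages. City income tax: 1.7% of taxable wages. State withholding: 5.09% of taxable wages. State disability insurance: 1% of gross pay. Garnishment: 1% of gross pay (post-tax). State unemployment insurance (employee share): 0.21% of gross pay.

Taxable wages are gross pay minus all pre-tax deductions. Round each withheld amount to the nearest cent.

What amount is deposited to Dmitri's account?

$1,626.33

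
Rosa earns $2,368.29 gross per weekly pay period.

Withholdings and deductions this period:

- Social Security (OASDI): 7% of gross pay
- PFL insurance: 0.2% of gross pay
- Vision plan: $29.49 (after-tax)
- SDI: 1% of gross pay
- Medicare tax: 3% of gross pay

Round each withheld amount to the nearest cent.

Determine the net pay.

$2,073.55

Social Security (OASDI): $2,368.29 × 0.07 = $165.78
PFL insurance: $2,368.29 × 0.002 = $4.74
SDI: $2,368.29 × 0.01 = $23.68
Medicare tax: $2,368.29 × 0.03 = $71.05
Vision plan: $29.49
Total deductions = $165.78 + $4.74 + $23.68 + $71.05 + $29.49 = $294.74
Net pay = $2,368.29 − $294.74 = $2,073.55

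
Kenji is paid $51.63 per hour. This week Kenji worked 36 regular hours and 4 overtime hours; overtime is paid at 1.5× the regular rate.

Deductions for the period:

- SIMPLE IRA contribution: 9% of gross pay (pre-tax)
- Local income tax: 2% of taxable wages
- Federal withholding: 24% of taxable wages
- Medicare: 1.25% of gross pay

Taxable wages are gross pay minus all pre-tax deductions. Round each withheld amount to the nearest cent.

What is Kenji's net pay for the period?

Regular pay: 36 × $51.63 = $1858.68
Overtime pay: 4 × $51.63 × 1.5 = $309.78
Gross pay = $1858.68 + $309.78 = $2168.46
SIMPLE IRA contribution: $2168.46 × 0.09 = $195.16
Taxable wages = $2168.46 − $195.16 = $1973.30
Local income tax: $1973.30 × 0.02 = $39.47
Federal withholding: $1973.30 × 0.24 = $473.59
Medicare: $2168.46 × 0.0125 = $27.11
Total deductions = $195.16 + $39.47 + $473.59 + $27.11 = $735.33
Net pay = $2168.46 − $735.33 = $1433.13

$1433.13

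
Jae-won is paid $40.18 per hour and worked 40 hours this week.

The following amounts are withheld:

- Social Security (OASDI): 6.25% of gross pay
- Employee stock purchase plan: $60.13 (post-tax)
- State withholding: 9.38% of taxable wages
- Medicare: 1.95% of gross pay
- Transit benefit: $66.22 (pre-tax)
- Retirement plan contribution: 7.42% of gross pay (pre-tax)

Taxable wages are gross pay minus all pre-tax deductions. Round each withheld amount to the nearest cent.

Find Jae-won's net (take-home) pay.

Gross pay: 40 × $40.18 = $1,607.20
Retirement plan contribution: $1,607.20 × 0.0742 = $119.25
Transit benefit: $66.22
Pre-tax total = $119.25 + $66.22 = $185.47
Taxable wages = $1,607.20 − $185.47 = $1,421.73
State withholding: $1,421.73 × 0.0938 = $133.36
Social Security (OASDI): $1,607.20 × 0.0625 = $100.45
Medicare: $1,607.20 × 0.0195 = $31.34
Employee stock purchase plan: $60.13
Total deductions = $119.25 + $66.22 + $133.36 + $100.45 + $31.34 + $60.13 = $510.75
Net pay = $1,607.20 − $510.75 = $1,096.45

$1,096.45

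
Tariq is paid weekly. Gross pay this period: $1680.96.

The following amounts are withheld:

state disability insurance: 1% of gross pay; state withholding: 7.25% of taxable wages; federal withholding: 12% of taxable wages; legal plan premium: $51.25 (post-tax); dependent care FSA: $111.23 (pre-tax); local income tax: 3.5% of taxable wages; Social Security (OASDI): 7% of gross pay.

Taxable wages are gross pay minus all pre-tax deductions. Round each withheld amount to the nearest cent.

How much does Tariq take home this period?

$1026.88

Dependent care FSA: $111.23
Taxable wages = $1680.96 − $111.23 = $1569.73
State withholding: $1569.73 × 0.0725 = $113.81
Federal withholding: $1569.73 × 0.12 = $188.37
Local income tax: $1569.73 × 0.035 = $54.94
State disability insurance: $1680.96 × 0.01 = $16.81
Social Security (OASDI): $1680.96 × 0.07 = $117.67
Legal plan premium: $51.25
Total deductions = $111.23 + $113.81 + $188.37 + $54.94 + $16.81 + $117.67 + $51.25 = $654.08
Net pay = $1680.96 − $654.08 = $1026.88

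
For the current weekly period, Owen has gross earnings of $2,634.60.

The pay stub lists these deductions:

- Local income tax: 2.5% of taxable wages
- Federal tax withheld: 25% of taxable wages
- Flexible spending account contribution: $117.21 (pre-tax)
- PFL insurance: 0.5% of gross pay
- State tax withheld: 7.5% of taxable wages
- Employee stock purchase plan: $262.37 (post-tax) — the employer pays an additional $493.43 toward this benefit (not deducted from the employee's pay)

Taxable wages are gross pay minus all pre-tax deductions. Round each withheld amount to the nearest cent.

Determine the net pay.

Flexible spending account contribution: $117.21
Taxable wages = $2,634.60 − $117.21 = $2,517.39
Local income tax: $2,517.39 × 0.025 = $62.93
State tax withheld: $2,517.39 × 0.075 = $188.80
Federal tax withheld: $2,517.39 × 0.25 = $629.35
PFL insurance: $2,634.60 × 0.005 = $13.17
Employee stock purchase plan: $262.37
(Employer's $493.43 toward employee stock purchase plan is not withheld from the employee.)
Total deductions = $117.21 + $62.93 + $188.80 + $629.35 + $13.17 + $262.37 = $1,273.83
Net pay = $2,634.60 − $1,273.83 = $1,360.77

$1,360.77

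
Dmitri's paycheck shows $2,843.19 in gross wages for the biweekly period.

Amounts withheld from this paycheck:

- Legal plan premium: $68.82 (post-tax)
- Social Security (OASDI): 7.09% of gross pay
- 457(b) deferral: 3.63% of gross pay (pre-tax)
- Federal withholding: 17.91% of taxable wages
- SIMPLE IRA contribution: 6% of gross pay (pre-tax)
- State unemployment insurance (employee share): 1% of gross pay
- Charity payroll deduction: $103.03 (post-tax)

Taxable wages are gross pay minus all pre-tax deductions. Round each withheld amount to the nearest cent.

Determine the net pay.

457(b) deferral: $2,843.19 × 0.0363 = $103.21
SIMPLE IRA contribution: $2,843.19 × 0.06 = $170.59
Pre-tax total = $103.21 + $170.59 = $273.80
Taxable wages = $2,843.19 − $273.80 = $2,569.39
Federal withholding: $2,569.39 × 0.1791 = $460.18
Social Security (OASDI): $2,843.19 × 0.0709 = $201.58
State unemployment insurance (employee share): $2,843.19 × 0.01 = $28.43
Legal plan premium: $68.82
Charity payroll deduction: $103.03
Total deductions = $103.21 + $170.59 + $460.18 + $201.58 + $28.43 + $68.82 + $103.03 = $1,135.84
Net pay = $2,843.19 − $1,135.84 = $1,707.35

$1,707.35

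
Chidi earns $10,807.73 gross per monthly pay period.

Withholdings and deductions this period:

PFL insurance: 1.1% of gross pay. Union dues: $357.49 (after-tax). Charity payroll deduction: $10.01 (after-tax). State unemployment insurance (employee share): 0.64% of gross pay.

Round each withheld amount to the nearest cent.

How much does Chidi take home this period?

State unemployment insurance (employee share): $10,807.73 × 0.0064 = $69.17
PFL insurance: $10,807.73 × 0.011 = $118.89
Charity payroll deduction: $10.01
Union dues: $357.49
Total deductions = $69.17 + $118.89 + $10.01 + $357.49 = $555.56
Net pay = $10,807.73 − $555.56 = $10,252.17

$10,252.17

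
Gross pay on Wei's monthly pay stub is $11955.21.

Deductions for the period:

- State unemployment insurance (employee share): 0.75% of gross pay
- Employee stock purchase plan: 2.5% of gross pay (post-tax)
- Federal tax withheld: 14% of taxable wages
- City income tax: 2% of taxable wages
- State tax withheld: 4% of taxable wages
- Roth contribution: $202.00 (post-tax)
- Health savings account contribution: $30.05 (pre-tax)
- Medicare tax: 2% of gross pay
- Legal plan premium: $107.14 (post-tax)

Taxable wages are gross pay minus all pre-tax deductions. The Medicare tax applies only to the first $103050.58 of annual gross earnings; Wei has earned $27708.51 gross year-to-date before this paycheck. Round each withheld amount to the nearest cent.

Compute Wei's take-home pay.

Health savings account contribution: $30.05
Taxable wages = $11955.21 − $30.05 = $11925.16
City income tax: $11925.16 × 0.02 = $238.50
Federal tax withheld: $11925.16 × 0.14 = $1669.52
State tax withheld: $11925.16 × 0.04 = $477.01
State unemployment insurance (employee share): $11955.21 × 0.0075 = $89.66
Medicare tax: cap not yet reached, full $11955.21 is subject → $11955.21 × 0.02 = $239.10
Roth contribution: $202.00
Legal plan premium: $107.14
Employee stock purchase plan: $11955.21 × 0.025 = $298.88
Total deductions = $30.05 + $238.50 + $1669.52 + $477.01 + $89.66 + $239.10 + $202.00 + $107.14 + $298.88 = $3351.86
Net pay = $11955.21 − $3351.86 = $8603.35

$8603.35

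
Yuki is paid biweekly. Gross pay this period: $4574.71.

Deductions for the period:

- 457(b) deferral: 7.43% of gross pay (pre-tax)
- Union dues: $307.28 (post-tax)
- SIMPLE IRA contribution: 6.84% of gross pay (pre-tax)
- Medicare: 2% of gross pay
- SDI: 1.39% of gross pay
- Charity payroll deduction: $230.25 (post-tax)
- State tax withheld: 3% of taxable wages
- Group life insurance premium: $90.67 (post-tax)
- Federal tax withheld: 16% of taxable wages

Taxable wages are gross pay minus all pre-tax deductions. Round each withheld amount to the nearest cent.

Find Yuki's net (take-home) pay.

SIMPLE IRA contribution: $4574.71 × 0.0684 = $312.91
457(b) deferral: $4574.71 × 0.0743 = $339.90
Pre-tax total = $312.91 + $339.90 = $652.81
Taxable wages = $4574.71 − $652.81 = $3921.90
State tax withheld: $3921.90 × 0.03 = $117.66
Federal tax withheld: $3921.90 × 0.16 = $627.50
SDI: $4574.71 × 0.0139 = $63.59
Medicare: $4574.71 × 0.02 = $91.49
Charity payroll deduction: $230.25
Union dues: $307.28
Group life insurance premium: $90.67
Total deductions = $312.91 + $339.90 + $117.66 + $627.50 + $63.59 + $91.49 + $230.25 + $307.28 + $90.67 = $2181.25
Net pay = $4574.71 − $2181.25 = $2393.46

$2393.46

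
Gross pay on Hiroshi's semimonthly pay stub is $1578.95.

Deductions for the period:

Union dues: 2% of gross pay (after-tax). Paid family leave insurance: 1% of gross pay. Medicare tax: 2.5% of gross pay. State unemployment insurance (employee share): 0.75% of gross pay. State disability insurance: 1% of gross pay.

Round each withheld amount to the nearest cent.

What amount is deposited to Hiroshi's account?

Medicare tax: $1578.95 × 0.025 = $39.47
Paid family leave insurance: $1578.95 × 0.01 = $15.79
State disability insurance: $1578.95 × 0.01 = $15.79
State unemployment insurance (employee share): $1578.95 × 0.0075 = $11.84
Union dues: $1578.95 × 0.02 = $31.58
Total deductions = $39.47 + $15.79 + $15.79 + $11.84 + $31.58 = $114.47
Net pay = $1578.95 − $114.47 = $1464.48

$1464.48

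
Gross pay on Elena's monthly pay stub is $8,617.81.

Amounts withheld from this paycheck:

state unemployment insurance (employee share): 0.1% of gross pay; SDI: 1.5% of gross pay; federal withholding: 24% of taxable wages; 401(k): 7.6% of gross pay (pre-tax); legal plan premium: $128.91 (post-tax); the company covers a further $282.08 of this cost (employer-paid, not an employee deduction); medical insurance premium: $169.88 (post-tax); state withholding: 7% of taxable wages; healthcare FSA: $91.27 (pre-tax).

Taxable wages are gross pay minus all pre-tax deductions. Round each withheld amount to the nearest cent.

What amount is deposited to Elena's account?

401(k): $8,617.81 × 0.076 = $654.95
Healthcare FSA: $91.27
Pre-tax total = $654.95 + $91.27 = $746.22
Taxable wages = $8,617.81 − $746.22 = $7,871.59
State withholding: $7,871.59 × 0.07 = $551.01
Federal withholding: $7,871.59 × 0.24 = $1,889.18
State unemployment insurance (employee share): $8,617.81 × 0.001 = $8.62
SDI: $8,617.81 × 0.015 = $129.27
Medical insurance premium: $169.88
Legal plan premium: $128.91
(Employer's $282.08 toward legal plan premium is not withheld from the employee.)
Total deductions = $654.95 + $91.27 + $551.01 + $1,889.18 + $8.62 + $129.27 + $169.88 + $128.91 = $3,623.09
Net pay = $8,617.81 − $3,623.09 = $4,994.72

$4,994.72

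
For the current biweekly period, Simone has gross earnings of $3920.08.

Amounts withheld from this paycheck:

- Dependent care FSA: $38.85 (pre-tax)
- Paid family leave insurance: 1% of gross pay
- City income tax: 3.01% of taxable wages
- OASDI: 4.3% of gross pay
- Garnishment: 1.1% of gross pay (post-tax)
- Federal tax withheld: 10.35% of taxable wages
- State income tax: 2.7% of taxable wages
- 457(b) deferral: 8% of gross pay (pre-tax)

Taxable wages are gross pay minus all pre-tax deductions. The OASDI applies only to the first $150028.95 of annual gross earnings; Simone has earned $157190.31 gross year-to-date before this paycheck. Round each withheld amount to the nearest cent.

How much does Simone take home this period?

$2912.33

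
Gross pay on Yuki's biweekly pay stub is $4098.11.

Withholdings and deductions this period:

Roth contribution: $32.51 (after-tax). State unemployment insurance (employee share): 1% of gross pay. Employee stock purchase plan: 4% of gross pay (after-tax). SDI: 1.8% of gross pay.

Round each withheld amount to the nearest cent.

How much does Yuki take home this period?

$3786.93

State unemployment insurance (employee share): $4098.11 × 0.01 = $40.98
SDI: $4098.11 × 0.018 = $73.77
Roth contribution: $32.51
Employee stock purchase plan: $4098.11 × 0.04 = $163.92
Total deductions = $40.98 + $73.77 + $32.51 + $163.92 = $311.18
Net pay = $4098.11 − $311.18 = $3786.93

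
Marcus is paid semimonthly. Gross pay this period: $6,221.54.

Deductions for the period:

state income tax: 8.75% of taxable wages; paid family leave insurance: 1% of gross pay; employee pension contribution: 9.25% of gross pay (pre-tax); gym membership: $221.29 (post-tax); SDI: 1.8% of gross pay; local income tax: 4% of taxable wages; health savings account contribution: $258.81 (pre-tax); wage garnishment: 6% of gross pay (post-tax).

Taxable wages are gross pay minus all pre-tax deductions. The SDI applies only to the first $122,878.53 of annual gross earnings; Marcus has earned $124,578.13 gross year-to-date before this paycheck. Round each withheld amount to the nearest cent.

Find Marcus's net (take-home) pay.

Health savings account contribution: $258.81
Employee pension contribution: $6,221.54 × 0.0925 = $575.49
Pre-tax total = $258.81 + $575.49 = $834.30
Taxable wages = $6,221.54 − $834.30 = $5,387.24
Local income tax: $5,387.24 × 0.04 = $215.49
State income tax: $5,387.24 × 0.0875 = $471.38
SDI: annual cap $122,878.53 already reached (YTD $124,578.13), so $0.00
Paid family leave insurance: $6,221.54 × 0.01 = $62.22
Gym membership: $221.29
Wage garnishment: $6,221.54 × 0.06 = $373.29
Total deductions = $258.81 + $575.49 + $215.49 + $471.38 + $0.00 + $62.22 + $221.29 + $373.29 = $2,177.97
Net pay = $6,221.54 − $2,177.97 = $4,043.57

$4,043.57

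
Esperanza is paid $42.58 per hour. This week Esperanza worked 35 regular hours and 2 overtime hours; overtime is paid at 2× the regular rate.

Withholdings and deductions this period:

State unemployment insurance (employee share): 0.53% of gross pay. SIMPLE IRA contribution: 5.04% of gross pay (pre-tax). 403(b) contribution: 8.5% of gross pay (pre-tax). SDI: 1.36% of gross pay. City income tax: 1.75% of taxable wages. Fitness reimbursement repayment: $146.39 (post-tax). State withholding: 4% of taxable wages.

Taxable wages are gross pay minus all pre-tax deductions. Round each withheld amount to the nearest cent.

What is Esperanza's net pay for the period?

Regular pay: 35 × $42.58 = $1490.30
Overtime pay: 2 × $42.58 × 2 = $170.32
Gross pay = $1490.30 + $170.32 = $1660.62
SIMPLE IRA contribution: $1660.62 × 0.0504 = $83.70
403(b) contribution: $1660.62 × 0.085 = $141.15
Pre-tax total = $83.70 + $141.15 = $224.85
Taxable wages = $1660.62 − $224.85 = $1435.77
State withholding: $1435.77 × 0.04 = $57.43
City income tax: $1435.77 × 0.0175 = $25.13
State unemployment insurance (employee share): $1660.62 × 0.0053 = $8.80
SDI: $1660.62 × 0.0136 = $22.58
Fitness reimbursement repayment: $146.39
Total deductions = $83.70 + $141.15 + $57.43 + $25.13 + $8.80 + $22.58 + $146.39 = $485.18
Net pay = $1660.62 − $485.18 = $1175.44

$1175.44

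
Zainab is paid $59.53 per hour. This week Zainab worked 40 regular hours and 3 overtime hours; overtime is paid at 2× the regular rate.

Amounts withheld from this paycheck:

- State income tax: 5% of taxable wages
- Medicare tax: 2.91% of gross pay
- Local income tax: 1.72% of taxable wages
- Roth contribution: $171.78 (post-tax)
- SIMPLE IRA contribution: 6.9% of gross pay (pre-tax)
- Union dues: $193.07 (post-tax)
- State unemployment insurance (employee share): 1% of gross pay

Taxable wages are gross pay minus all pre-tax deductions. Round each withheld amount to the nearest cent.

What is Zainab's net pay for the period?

$1,906.19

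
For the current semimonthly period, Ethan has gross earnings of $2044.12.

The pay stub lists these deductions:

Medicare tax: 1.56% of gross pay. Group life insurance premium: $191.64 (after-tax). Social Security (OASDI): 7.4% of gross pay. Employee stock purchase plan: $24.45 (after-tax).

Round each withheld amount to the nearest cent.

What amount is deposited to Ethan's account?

Social Security (OASDI): $2044.12 × 0.074 = $151.26
Medicare tax: $2044.12 × 0.0156 = $31.89
Employee stock purchase plan: $24.45
Group life insurance premium: $191.64
Total deductions = $151.26 + $31.89 + $24.45 + $191.64 = $399.24
Net pay = $2044.12 − $399.24 = $1644.88

$1644.88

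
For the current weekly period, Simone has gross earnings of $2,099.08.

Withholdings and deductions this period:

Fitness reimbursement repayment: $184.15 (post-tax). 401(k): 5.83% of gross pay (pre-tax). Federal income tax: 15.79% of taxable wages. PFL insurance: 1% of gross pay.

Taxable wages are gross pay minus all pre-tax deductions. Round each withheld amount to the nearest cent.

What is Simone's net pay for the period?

$1,459.44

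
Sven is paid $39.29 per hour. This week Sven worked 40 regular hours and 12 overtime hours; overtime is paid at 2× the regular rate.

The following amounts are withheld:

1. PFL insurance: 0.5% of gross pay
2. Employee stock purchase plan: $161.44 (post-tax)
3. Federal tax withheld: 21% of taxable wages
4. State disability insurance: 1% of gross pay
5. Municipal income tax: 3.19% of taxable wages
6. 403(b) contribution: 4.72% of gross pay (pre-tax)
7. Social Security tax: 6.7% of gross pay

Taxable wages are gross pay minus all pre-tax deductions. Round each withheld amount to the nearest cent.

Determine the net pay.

$1448.67

Regular pay: 40 × $39.29 = $1571.60
Overtime pay: 12 × $39.29 × 2 = $942.96
Gross pay = $1571.60 + $942.96 = $2514.56
403(b) contribution: $2514.56 × 0.0472 = $118.69
Taxable wages = $2514.56 − $118.69 = $2395.87
Municipal income tax: $2395.87 × 0.0319 = $76.43
Federal tax withheld: $2395.87 × 0.21 = $503.13
Social Security tax: $2514.56 × 0.067 = $168.48
PFL insurance: $2514.56 × 0.005 = $12.57
State disability insurance: $2514.56 × 0.01 = $25.15
Employee stock purchase plan: $161.44
Total deductions = $118.69 + $76.43 + $503.13 + $168.48 + $12.57 + $25.15 + $161.44 = $1065.89
Net pay = $2514.56 − $1065.89 = $1448.67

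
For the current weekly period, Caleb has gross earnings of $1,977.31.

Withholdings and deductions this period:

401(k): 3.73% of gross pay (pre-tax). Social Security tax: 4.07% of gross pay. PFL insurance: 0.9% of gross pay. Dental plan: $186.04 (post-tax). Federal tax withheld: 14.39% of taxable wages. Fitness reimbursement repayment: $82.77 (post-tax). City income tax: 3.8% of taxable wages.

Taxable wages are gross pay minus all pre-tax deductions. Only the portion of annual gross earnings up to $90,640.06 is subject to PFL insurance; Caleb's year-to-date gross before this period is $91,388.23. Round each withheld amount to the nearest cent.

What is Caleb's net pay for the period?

$1,208.01

401(k): $1,977.31 × 0.0373 = $73.75
Taxable wages = $1,977.31 − $73.75 = $1,903.56
City income tax: $1,903.56 × 0.038 = $72.34
Federal tax withheld: $1,903.56 × 0.1439 = $273.92
PFL insurance: annual cap $90,640.06 already reached (YTD $91,388.23), so $0.00
Social Security tax: $1,977.31 × 0.0407 = $80.48
Fitness reimbursement repayment: $82.77
Dental plan: $186.04
Total deductions = $73.75 + $72.34 + $273.92 + $0.00 + $80.48 + $82.77 + $186.04 = $769.30
Net pay = $1,977.31 − $769.30 = $1,208.01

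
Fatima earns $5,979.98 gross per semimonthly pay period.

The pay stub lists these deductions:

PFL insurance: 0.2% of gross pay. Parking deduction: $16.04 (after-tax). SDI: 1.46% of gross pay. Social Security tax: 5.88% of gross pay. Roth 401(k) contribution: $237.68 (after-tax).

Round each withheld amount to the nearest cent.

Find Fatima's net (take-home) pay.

Social Security tax: $5,979.98 × 0.0588 = $351.62
SDI: $5,979.98 × 0.0146 = $87.31
PFL insurance: $5,979.98 × 0.002 = $11.96
Parking deduction: $16.04
Roth 401(k) contribution: $237.68
Total deductions = $351.62 + $87.31 + $11.96 + $16.04 + $237.68 = $704.61
Net pay = $5,979.98 − $704.61 = $5,275.37

$5,275.37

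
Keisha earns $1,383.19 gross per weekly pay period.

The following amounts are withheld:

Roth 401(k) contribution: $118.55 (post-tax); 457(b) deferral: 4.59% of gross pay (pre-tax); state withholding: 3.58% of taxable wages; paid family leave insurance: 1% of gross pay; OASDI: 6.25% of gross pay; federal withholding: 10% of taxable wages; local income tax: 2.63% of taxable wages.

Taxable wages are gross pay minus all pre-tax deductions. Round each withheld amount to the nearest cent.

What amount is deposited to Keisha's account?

$886.94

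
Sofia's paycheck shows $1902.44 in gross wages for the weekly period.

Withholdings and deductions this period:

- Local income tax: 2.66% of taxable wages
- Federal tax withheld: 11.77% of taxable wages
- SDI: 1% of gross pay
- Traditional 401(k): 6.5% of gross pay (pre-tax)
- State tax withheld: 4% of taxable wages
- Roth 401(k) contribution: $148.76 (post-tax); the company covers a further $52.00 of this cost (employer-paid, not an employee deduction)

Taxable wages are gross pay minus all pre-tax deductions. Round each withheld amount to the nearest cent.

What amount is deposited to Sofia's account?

$1283.17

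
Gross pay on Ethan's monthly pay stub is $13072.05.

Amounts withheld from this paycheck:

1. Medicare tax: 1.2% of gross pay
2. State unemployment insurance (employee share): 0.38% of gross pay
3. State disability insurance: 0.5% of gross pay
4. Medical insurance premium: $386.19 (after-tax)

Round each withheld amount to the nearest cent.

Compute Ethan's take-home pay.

State disability insurance: $13072.05 × 0.005 = $65.36
Medicare tax: $13072.05 × 0.012 = $156.86
State unemployment insurance (employee share): $13072.05 × 0.0038 = $49.67
Medical insurance premium: $386.19
Total deductions = $65.36 + $156.86 + $49.67 + $386.19 = $658.08
Net pay = $13072.05 − $658.08 = $12413.97

$12413.97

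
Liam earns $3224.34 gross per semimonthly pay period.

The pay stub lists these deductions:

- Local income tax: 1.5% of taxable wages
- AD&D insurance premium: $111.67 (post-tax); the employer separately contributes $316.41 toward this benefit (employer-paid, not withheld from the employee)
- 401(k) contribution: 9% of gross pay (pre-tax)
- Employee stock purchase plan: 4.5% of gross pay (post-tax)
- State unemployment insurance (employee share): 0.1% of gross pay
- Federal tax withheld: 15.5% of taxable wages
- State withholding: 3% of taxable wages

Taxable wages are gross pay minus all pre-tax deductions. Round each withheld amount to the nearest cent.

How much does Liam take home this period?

401(k) contribution: $3224.34 × 0.09 = $290.19
Taxable wages = $3224.34 − $290.19 = $2934.15
Local income tax: $2934.15 × 0.015 = $44.01
State withholding: $2934.15 × 0.03 = $88.02
Federal tax withheld: $2934.15 × 0.155 = $454.79
State unemployment insurance (employee share): $3224.34 × 0.001 = $3.22
Employee stock purchase plan: $3224.34 × 0.045 = $145.10
AD&D insurance premium: $111.67
(Employer's $316.41 toward AD&D insurance premium is not withheld from the employee.)
Total deductions = $290.19 + $44.01 + $88.02 + $454.79 + $3.22 + $145.10 + $111.67 = $1137.00
Net pay = $3224.34 − $1137.00 = $2087.34

$2087.34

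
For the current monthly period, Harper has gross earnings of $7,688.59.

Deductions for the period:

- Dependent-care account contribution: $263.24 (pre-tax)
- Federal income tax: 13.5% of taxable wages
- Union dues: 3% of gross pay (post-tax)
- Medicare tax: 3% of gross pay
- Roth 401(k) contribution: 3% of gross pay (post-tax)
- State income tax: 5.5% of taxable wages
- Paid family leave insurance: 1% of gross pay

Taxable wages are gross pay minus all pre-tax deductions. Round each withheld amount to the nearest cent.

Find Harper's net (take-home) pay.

$5,245.67

Dependent-care account contribution: $263.24
Taxable wages = $7,688.59 − $263.24 = $7,425.35
State income tax: $7,425.35 × 0.055 = $408.39
Federal income tax: $7,425.35 × 0.135 = $1,002.42
Medicare tax: $7,688.59 × 0.03 = $230.66
Paid family leave insurance: $7,688.59 × 0.01 = $76.89
Roth 401(k) contribution: $7,688.59 × 0.03 = $230.66
Union dues: $7,688.59 × 0.03 = $230.66
Total deductions = $263.24 + $408.39 + $1,002.42 + $230.66 + $76.89 + $230.66 + $230.66 = $2,442.92
Net pay = $7,688.59 − $2,442.92 = $5,245.67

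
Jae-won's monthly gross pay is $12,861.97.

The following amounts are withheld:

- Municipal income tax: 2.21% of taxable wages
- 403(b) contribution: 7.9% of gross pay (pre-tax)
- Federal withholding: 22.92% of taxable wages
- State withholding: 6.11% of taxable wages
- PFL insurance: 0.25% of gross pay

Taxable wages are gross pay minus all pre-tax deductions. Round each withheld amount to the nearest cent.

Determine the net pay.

403(b) contribution: $12,861.97 × 0.079 = $1,016.10
Taxable wages = $12,861.97 − $1,016.10 = $11,845.87
State withholding: $11,845.87 × 0.0611 = $723.78
Municipal income tax: $11,845.87 × 0.0221 = $261.79
Federal withholding: $11,845.87 × 0.2292 = $2,715.07
PFL insurance: $12,861.97 × 0.0025 = $32.15
Total deductions = $1,016.10 + $723.78 + $261.79 + $2,715.07 + $32.15 = $4,748.89
Net pay = $12,861.97 − $4,748.89 = $8,113.08

$8,113.08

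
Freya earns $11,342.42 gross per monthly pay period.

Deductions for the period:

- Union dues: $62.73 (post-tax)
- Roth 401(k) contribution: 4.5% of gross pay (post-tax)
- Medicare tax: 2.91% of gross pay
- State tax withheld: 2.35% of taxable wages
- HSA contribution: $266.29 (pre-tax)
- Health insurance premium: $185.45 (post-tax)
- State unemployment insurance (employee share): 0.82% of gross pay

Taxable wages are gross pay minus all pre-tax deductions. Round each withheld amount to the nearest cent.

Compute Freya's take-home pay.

$9,634.18

HSA contribution: $266.29
Taxable wages = $11,342.42 − $266.29 = $11,076.13
State tax withheld: $11,076.13 × 0.0235 = $260.29
State unemployment insurance (employee share): $11,342.42 × 0.0082 = $93.01
Medicare tax: $11,342.42 × 0.0291 = $330.06
Roth 401(k) contribution: $11,342.42 × 0.045 = $510.41
Health insurance premium: $185.45
Union dues: $62.73
Total deductions = $266.29 + $260.29 + $93.01 + $330.06 + $510.41 + $185.45 + $62.73 = $1,708.24
Net pay = $11,342.42 − $1,708.24 = $9,634.18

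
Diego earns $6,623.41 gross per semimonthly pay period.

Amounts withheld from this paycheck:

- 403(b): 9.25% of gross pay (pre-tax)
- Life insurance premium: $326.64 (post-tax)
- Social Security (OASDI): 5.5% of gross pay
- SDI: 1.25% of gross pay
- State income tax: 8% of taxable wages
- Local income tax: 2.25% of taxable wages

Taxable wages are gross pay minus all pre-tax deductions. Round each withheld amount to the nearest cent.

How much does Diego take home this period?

403(b): $6,623.41 × 0.0925 = $612.67
Taxable wages = $6,623.41 − $612.67 = $6,010.74
Local income tax: $6,010.74 × 0.0225 = $135.24
State income tax: $6,010.74 × 0.08 = $480.86
Social Security (OASDI): $6,623.41 × 0.055 = $364.29
SDI: $6,623.41 × 0.0125 = $82.79
Life insurance premium: $326.64
Total deductions = $612.67 + $135.24 + $480.86 + $364.29 + $82.79 + $326.64 = $2,002.49
Net pay = $6,623.41 − $2,002.49 = $4,620.92

$4,620.92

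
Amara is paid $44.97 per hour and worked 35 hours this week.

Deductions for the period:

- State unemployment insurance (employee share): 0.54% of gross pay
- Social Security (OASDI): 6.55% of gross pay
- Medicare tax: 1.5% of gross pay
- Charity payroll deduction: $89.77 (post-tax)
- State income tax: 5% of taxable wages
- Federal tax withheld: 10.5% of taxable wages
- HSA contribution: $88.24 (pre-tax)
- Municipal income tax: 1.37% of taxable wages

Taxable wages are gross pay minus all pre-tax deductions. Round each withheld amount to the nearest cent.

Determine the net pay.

Gross pay: 35 × $44.97 = $1,573.95
HSA contribution: $88.24
Taxable wages = $1,573.95 − $88.24 = $1,485.71
Municipal income tax: $1,485.71 × 0.0137 = $20.35
State income tax: $1,485.71 × 0.05 = $74.29
Federal tax withheld: $1,485.71 × 0.105 = $156.00
State unemployment insurance (employee share): $1,573.95 × 0.0054 = $8.50
Social Security (OASDI): $1,573.95 × 0.0655 = $103.09
Medicare tax: $1,573.95 × 0.015 = $23.61
Charity payroll deduction: $89.77
Total deductions = $88.24 + $20.35 + $74.29 + $156.00 + $8.50 + $103.09 + $23.61 + $89.77 = $563.85
Net pay = $1,573.95 − $563.85 = $1,010.10

$1,010.10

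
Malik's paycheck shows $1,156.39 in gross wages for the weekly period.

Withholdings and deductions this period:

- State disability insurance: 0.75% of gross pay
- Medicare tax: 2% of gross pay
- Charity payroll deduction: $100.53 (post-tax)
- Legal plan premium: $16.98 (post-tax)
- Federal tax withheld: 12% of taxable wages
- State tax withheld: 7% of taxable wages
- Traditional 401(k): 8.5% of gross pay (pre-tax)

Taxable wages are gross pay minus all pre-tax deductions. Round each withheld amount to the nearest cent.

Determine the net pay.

Traditional 401(k): $1,156.39 × 0.085 = $98.29
Taxable wages = $1,156.39 − $98.29 = $1,058.10
Federal tax withheld: $1,058.10 × 0.12 = $126.97
State tax withheld: $1,058.10 × 0.07 = $74.07
Medicare tax: $1,156.39 × 0.02 = $23.13
State disability insurance: $1,156.39 × 0.0075 = $8.67
Legal plan premium: $16.98
Charity payroll deduction: $100.53
Total deductions = $98.29 + $126.97 + $74.07 + $23.13 + $8.67 + $16.98 + $100.53 = $448.64
Net pay = $1,156.39 − $448.64 = $707.75

$707.75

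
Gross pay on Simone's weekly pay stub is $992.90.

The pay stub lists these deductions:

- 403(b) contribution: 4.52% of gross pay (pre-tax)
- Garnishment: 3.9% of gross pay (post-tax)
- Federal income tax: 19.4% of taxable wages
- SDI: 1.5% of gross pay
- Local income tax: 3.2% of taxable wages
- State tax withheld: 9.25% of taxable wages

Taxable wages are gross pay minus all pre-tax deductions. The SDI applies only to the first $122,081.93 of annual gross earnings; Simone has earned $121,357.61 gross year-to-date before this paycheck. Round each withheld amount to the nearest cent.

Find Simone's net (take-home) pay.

403(b) contribution: $992.90 × 0.0452 = $44.88
Taxable wages = $992.90 − $44.88 = $948.02
Federal income tax: $948.02 × 0.194 = $183.92
Local income tax: $948.02 × 0.032 = $30.34
State tax withheld: $948.02 × 0.0925 = $87.69
SDI: only $122,081.93 − $121,357.61 = $724.32 of this check is subject → $724.32 × 0.015 = $10.86
Garnishment: $992.90 × 0.039 = $38.72
Total deductions = $44.88 + $183.92 + $30.34 + $87.69 + $10.86 + $38.72 = $396.41
Net pay = $992.90 − $396.41 = $596.49

$596.49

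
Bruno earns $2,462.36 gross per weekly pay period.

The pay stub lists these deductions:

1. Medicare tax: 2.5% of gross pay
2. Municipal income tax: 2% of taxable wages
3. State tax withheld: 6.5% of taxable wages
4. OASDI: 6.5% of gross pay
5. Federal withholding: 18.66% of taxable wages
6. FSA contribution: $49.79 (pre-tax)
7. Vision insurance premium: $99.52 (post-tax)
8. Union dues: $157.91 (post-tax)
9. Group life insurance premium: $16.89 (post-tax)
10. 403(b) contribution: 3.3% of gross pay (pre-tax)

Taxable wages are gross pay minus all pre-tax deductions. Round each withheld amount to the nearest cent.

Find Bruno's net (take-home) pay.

$1,202.19

403(b) contribution: $2,462.36 × 0.033 = $81.26
FSA contribution: $49.79
Pre-tax total = $81.26 + $49.79 = $131.05
Taxable wages = $2,462.36 − $131.05 = $2,331.31
Municipal income tax: $2,331.31 × 0.02 = $46.63
State tax withheld: $2,331.31 × 0.065 = $151.54
Federal withholding: $2,331.31 × 0.1866 = $435.02
OASDI: $2,462.36 × 0.065 = $160.05
Medicare tax: $2,462.36 × 0.025 = $61.56
Union dues: $157.91
Group life insurance premium: $16.89
Vision insurance premium: $99.52
Total deductions = $81.26 + $49.79 + $46.63 + $151.54 + $435.02 + $160.05 + $61.56 + $157.91 + $16.89 + $99.52 = $1,260.17
Net pay = $2,462.36 − $1,260.17 = $1,202.19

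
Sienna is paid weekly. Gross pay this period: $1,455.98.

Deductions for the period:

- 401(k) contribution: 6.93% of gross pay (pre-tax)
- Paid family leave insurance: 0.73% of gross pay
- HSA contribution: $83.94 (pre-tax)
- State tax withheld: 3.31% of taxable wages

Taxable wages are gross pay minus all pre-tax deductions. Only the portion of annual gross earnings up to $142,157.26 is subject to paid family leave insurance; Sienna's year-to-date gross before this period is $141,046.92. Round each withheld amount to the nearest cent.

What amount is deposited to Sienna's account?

401(k) contribution: $1,455.98 × 0.0693 = $100.90
HSA contribution: $83.94
Pre-tax total = $100.90 + $83.94 = $184.84
Taxable wages = $1,455.98 − $184.84 = $1,271.14
State tax withheld: $1,271.14 × 0.0331 = $42.07
Paid family leave insurance: only $142,157.26 − $141,046.92 = $1,110.34 of this check is subject → $1,110.34 × 0.0073 = $8.11
Total deductions = $100.90 + $83.94 + $42.07 + $8.11 = $235.02
Net pay = $1,455.98 − $235.02 = $1,220.96

$1,220.96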